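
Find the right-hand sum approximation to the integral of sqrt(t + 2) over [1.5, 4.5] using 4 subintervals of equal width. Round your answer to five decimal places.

Δt = (4.5 − 1.5)/4 = 0.75.
Right endpoints: 2.25, 3, 3.75, 4.5.
f(2.25) ≈ 2.06155, f(3) ≈ 2.23607, f(3.75) ≈ 2.39792, f(4.5) ≈ 2.54951.
Sum = Δt · [f(2.25) + f(3) + f(3.75) + f(4.5)].
Sum ≈ 6.93378.

6.93378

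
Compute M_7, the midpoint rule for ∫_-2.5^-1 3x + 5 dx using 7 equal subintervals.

-0.375

Δx = (-1 − (-2.5))/7 = 3/14.
Midpoints: -67/28, -61/28, -55/28, -1.75, -43/28, -37/28, -31/28.
f(-67/28) = -61/28, f(-61/28) = -43/28, f(-55/28) = -25/28, f(-1.75) = -0.25, f(-43/28) = 11/28, f(-37/28) = 29/28, f(-31/28) = 47/28.
Sum = Δx · [f(-67/28) + f(-61/28) + f(-55/28) + ...].
Sum = -0.375.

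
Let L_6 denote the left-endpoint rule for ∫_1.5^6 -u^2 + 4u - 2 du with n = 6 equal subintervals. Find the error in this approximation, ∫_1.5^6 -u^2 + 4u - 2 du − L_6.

Exact integral: ∫_1.5^6 f(u) du = -12.375.
L_6 = -6.890625.
Error = -12.375 − (-6.890625) = -5.484375.

-5.484375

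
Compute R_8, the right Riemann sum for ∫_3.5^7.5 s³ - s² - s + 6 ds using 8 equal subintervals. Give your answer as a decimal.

Δs = (7.5 − 3.5)/8 = 0.5.
Right endpoints: 4, 4.5, 5, 5.5, 6, 6.5, 7, 7.5.
f(4) = 50, f(4.5) = 72.375, f(5) = 101, f(5.5) = 136.625, f(6) = 180, f(6.5) = 231.875, f(7) = 293, f(7.5) = 364.125.
Sum = Δs · [f(4) + f(4.5) + f(5) + ...].
Sum = 714.5.

714.5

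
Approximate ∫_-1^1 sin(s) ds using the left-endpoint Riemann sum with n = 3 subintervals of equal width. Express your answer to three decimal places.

-0.561

Δs = (1 − (-1))/3 = 2/3.
Left endpoints: -1, -1/3, 1/3.
f(-1) ≈ -0.841, f(-1/3) ≈ -0.327, f(1/3) ≈ 0.327.
Sum = Δs · [f(-1) + f(-1/3) + f(1/3)].
Sum ≈ -0.561.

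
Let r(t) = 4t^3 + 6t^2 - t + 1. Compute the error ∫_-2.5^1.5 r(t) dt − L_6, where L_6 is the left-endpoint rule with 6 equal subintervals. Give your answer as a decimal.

Exact integral: ∫_-2.5^1.5 r(t) dt = 10.
L_6 = -6.
Error = 10 − (-6) = 16.

16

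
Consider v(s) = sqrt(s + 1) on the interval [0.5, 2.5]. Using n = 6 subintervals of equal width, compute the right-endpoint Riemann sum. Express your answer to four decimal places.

Δs = (2.5 − 0.5)/6 = 1/3.
Right endpoints: 5/6, 7/6, 1.5, 11/6, 13/6, 2.5.
v(5/6) ≈ 1.3540, v(7/6) ≈ 1.4720, v(1.5) ≈ 1.5811, v(11/6) ≈ 1.6833, v(13/6) ≈ 1.7795, v(2.5) ≈ 1.8708.
Sum = Δs · [v(5/6) + v(7/6) + v(1.5) + ...].
Sum ≈ 3.2469.

3.2469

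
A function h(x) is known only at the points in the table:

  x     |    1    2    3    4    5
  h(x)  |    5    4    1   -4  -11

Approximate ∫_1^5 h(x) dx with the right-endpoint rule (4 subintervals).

Δx = 1.
Sum = 1·[4 + 1 + (-4) + (-11)] = -10.

-10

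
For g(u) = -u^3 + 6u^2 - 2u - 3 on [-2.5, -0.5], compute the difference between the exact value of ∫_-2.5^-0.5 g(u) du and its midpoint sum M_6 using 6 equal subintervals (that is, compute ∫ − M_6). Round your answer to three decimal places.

Exact integral: ∫_-2.5^-0.5 g(u) du = 40.75.
M_6 ≈ 40.55556.
Error ≈ 40.75 − 40.55556 ≈ 0.194.

0.194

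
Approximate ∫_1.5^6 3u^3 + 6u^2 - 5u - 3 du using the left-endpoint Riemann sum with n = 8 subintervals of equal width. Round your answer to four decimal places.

1074.9836

Δu = (6 − 1.5)/8 = 0.5625.
Left endpoints: 1.5, 2.0625, 2.625, 3.1875, 3.75, 4.3125, 4.875, 5.4375.
f(1.5) = 13.125, f(2.0625) = 157827/4096, f(2.625) = 40695/512, f(3.1875) = 570081/4096, f(3.75) = 220.828125, f(4.3125) = 1341975/4096, f(4.875) = 236949/512, f(5.4375) = 2578485/4096.
Sum = Δu · [f(1.5) + f(2.0625) + f(2.625) + ...].
Sum ≈ 1074.9836.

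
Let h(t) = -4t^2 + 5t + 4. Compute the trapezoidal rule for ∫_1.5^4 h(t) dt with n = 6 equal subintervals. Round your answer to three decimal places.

-36.748

Δt = (4 − 1.5)/6 = 5/12.
h(1.5) = 2.5, h(23/12) = -10/9, h(7/3) = -55/9, h(2.75) = -12.5, h(19/6) = -365/18, h(43/12) = -265/9, h(4) = -40.
T_6 = (Δt/2)·[h(t_0) + 2h(t_1) + ... + 2h(t_{5}) + h(t_6)].
Sum ≈ -36.748.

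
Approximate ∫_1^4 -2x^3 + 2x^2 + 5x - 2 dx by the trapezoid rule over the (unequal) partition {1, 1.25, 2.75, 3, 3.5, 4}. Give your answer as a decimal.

-60.46875

Subinterval widths: 0.25, 1.5, 0.25, 0.5, 0.5.
f(1) = 3, f(1.25) = 3.46875, f(2.75) = -14.71875, f(3) = -23, f(3.5) = -45.75, f(4) = -78.
On each subinterval the trapezoid contributes (Δx_i/2)·[f(x_{i-1}) + f(x_i)].
Sum = -60.46875.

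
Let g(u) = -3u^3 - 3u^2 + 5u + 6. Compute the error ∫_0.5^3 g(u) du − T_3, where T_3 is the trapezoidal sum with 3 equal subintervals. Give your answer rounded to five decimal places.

Exact integral: ∫_0.5^3 g(u) du = -50.703125.
T_3 ≈ -56.1284722.
Error ≈ -50.703125 − (-56.1284722) ≈ 5.42535.

5.42535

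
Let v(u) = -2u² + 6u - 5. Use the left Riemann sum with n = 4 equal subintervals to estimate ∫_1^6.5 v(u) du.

-55.6015625

Δu = (6.5 − 1)/4 = 1.375.
Left endpoints: 1, 2.375, 3.75, 5.125.
v(1) = -1, v(2.375) = -2.03125, v(3.75) = -10.625, v(5.125) = -26.78125.
Sum = Δu · [v(1) + v(2.375) + v(3.75) + v(5.125)].
Sum = -55.6015625.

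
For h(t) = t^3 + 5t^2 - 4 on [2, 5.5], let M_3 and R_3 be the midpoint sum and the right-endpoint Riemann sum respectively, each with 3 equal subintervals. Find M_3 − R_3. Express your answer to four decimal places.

M_3 ≈ 468.272859.
R_3 ≈ 656.574074.
M_3 − R_3 ≈ -188.3012.

-188.3012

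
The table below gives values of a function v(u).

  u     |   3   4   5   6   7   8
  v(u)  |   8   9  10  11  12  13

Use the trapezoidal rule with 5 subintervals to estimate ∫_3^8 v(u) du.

52.5

Δu = 1.
T_5 = (1/2)·[8 + 2·9 + 2·10 + 2·11 + 2·12 + 13] = 52.5.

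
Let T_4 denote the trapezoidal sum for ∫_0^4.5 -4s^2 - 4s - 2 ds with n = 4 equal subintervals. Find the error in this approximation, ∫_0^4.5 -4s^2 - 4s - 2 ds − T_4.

Exact integral: ∫_0^4.5 f(s) ds = -171.
T_4 = -174.796875.
Error = -171 − (-174.796875) = 3.796875.

3.796875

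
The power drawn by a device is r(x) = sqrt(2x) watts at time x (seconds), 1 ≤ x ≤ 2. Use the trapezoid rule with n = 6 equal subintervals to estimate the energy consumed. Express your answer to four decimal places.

Δx = (2 − 1)/6 = 1/6.
r(1) ≈ 1.4142, r(7/6) ≈ 1.5275, r(4/3) ≈ 1.6330, r(1.5) ≈ 1.7321, r(5/3) ≈ 1.8257, r(11/6) ≈ 1.9149, r(2) ≈ 2.0000.
T_6 = (Δx/2)·[r(x_0) + 2r(x_1) + ... + 2r(x_{5}) + r(x_6)].
Sum ≈ 1.7234.

1.7234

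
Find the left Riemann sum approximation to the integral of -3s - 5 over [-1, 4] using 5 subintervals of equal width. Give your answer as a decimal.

Δs = (4 − (-1))/5 = 1.
Left endpoints: -1, 0, 1, 2, 3.
f(-1) = -2, f(0) = -5, f(1) = -8, f(2) = -11, f(3) = -14.
Sum = Δs · [f(-1) + f(0) + f(1) + f(2) + f(3)].
Sum = -40.

-40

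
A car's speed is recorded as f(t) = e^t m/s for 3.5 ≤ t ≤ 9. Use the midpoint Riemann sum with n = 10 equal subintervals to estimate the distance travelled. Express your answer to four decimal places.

Δt = (9 − 3.5)/10 = 0.55.
Midpoints: 3.775, 4.325, 4.875, 5.425, 5.975, 6.525, 7.075, 7.625, 8.175, 8.725.
f(3.775) ≈ 43.5975, f(4.325) ≈ 75.5655, f(4.875) ≈ 130.9742, f(5.425) ≈ 227.0113, f(5.975) ≈ 393.4681, f(6.525) ≈ 681.9798, f(7.075) ≈ 1182.0435, f(7.625) ≈ 2048.7805, f(8.175) ≈ 3551.0549, f(8.725) ≈ 6154.8767.
Sum = Δt · [f(3.775) + f(4.325) + f(4.875) + ...].
Sum ≈ 7969.1436.

7969.1436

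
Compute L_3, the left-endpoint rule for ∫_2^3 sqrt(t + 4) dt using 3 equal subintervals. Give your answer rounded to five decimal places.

2.51603

Δt = (3 − 2)/3 = 1/3.
Left endpoints: 2, 7/3, 8/3.
f(2) ≈ 2.44949, f(7/3) ≈ 2.51661, f(8/3) ≈ 2.58199.
Sum = Δt · [f(2) + f(7/3) + f(8/3)].
Sum ≈ 2.51603.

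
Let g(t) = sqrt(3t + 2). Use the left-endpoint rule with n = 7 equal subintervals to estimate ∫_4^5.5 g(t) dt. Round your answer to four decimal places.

Δt = (5.5 − 4)/7 = 3/14.
Left endpoints: 4, 59/14, 31/7, 65/14, 34/7, 71/14, 37/7.
g(4) ≈ 3.7417, g(59/14) ≈ 3.8266, g(31/7) ≈ 3.9097, g(65/14) ≈ 3.9911, g(34/7) ≈ 4.0708, g(71/14) ≈ 4.1490, g(37/7) ≈ 4.2258.
Sum = Δt · [g(4) + g(59/14) + g(31/7) + ...].
Sum ≈ 5.9817.

5.9817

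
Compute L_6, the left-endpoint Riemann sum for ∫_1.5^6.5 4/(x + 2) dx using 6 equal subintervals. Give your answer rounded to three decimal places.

3.845

Δx = (6.5 − 1.5)/6 = 5/6.
Left endpoints: 1.5, 7/3, 19/6, 4, 29/6, 17/3.
f(1.5) = 8/7, f(7/3) = 12/13, f(19/6) = 24/31, f(4) = 2/3, f(29/6) = 24/41, f(17/3) = 12/23.
Sum = Δx · [f(1.5) + f(7/3) + f(19/6) + ...].
Sum ≈ 3.845.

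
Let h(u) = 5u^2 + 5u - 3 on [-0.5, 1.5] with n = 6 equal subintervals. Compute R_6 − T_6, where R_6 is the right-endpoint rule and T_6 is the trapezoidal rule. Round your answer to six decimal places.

3.333333

R_6 ≈ 8.35185185.
T_6 ≈ 5.01851852.
R_6 − T_6 ≈ 3.333333.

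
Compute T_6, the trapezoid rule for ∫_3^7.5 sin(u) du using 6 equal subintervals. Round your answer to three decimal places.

-1.273

Δu = (7.5 − 3)/6 = 0.75.
f(3) ≈ 0.141, f(3.75) ≈ -0.572, f(4.5) ≈ -0.978, f(5.25) ≈ -0.859, f(6) ≈ -0.279, f(6.75) ≈ 0.450, f(7.5) ≈ 0.938.
T_6 = (Δu/2)·[f(u_0) + 2f(u_1) + ... + 2f(u_{5}) + f(u_6)].
Sum ≈ -1.273.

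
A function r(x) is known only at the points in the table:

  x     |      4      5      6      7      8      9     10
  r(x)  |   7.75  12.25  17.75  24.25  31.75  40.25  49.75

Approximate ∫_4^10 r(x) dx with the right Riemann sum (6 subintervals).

Δx = 1.
Sum = 1·[12.25 + 17.75 + 24.25 + 31.75 + 40.25 + 49.75] = 176.

176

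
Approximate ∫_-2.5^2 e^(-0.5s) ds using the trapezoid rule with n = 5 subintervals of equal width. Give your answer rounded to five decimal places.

Δs = (2 − (-2.5))/5 = 0.9.
f(-2.5) ≈ 3.49034, f(-1.6) ≈ 2.22554, f(-0.7) ≈ 1.41907, f(0.2) ≈ 0.90484, f(1.1) ≈ 0.57695, f(2) ≈ 0.36788.
T_5 = (Δs/2)·[f(s_0) + 2f(s_1) + ... + 2f(s_{4}) + f(s_5)].
Sum ≈ 6.34996.

6.34996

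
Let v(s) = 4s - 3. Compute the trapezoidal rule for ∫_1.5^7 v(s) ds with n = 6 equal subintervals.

Δs = (7 − 1.5)/6 = 11/12.
v(1.5) = 3, v(29/12) = 20/3, v(10/3) = 31/3, v(4.25) = 14, v(31/6) = 53/3, v(73/12) = 64/3, v(7) = 25.
T_6 = (Δs/2)·[v(s_0) + 2v(s_1) + ... + 2v(s_{5}) + v(s_6)].
Sum = 77.

77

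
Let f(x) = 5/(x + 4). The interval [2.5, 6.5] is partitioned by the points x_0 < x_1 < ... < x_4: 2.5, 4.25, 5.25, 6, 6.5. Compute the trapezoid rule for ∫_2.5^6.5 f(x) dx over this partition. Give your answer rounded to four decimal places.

Subinterval widths: 1.75, 1, 0.75, 0.5.
f(2.5) = 10/13, f(4.25) = 20/33, f(5.25) = 20/37, f(6) = 0.5, f(6.5) = 10/21.
On each subinterval the trapezoid contributes (Δx_i/2)·[f(x_{i-1}) + f(x_i)].
Sum ≈ 2.4109.

2.4109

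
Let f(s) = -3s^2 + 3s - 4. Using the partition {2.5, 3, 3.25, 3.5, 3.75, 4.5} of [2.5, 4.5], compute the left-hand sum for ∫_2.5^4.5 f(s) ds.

-53.375

Subinterval widths: 0.5, 0.25, 0.25, 0.25, 0.75.
Left endpoints: 2.5, 3, 3.25, 3.5, 3.75.
f(2.5) = -15.25, f(3) = -22, f(3.25) = -25.9375, f(3.5) = -30.25, f(3.75) = -34.9375.
Sum = Σ Δs_i · f(s_i).
Sum = -53.375.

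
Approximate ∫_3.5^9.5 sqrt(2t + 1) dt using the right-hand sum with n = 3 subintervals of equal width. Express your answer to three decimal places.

Δt = (9.5 − 3.5)/3 = 2.
Right endpoints: 5.5, 7.5, 9.5.
f(5.5) ≈ 3.464, f(7.5) ≈ 4.000, f(9.5) ≈ 4.472.
Sum = Δt · [f(5.5) + f(7.5) + f(9.5)].
Sum ≈ 23.872.

23.872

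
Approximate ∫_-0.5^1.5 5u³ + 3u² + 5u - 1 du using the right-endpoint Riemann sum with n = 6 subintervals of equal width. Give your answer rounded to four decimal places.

18.7222

Δu = (1.5 − (-0.5))/6 = 1/3.
Right endpoints: -1/6, 1/6, 0.5, 5/6, 7/6, 1.5.
f(-1/6) = -383/216, f(1/6) = -13/216, f(0.5) = 2.875, f(5/6) = 1759/216, f(7/6) = 3641/216, f(1.5) = 30.125.
Sum = Δu · [f(-1/6) + f(1/6) + f(0.5) + ...].
Sum ≈ 18.7222.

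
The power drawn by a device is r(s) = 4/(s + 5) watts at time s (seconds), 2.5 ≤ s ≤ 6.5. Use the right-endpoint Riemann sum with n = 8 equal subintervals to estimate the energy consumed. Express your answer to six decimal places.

Δs = (6.5 − 2.5)/8 = 0.5.
Right endpoints: 3, 3.5, 4, 4.5, 5, 5.5, 6, 6.5.
r(3) = 0.5, r(3.5) = 8/17, r(4) = 4/9, r(4.5) = 8/19, r(5) = 0.4, r(5.5) = 8/21, r(6) = 4/11, r(6.5) = 8/23.
Sum = Δs · [r(3) + r(3.5) + r(4) + ...].
Sum ≈ 1.664250.

1.664250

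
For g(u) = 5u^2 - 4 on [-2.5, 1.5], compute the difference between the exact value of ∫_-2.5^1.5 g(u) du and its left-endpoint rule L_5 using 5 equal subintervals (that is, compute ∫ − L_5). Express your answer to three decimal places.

Exact integral: ∫_-2.5^1.5 g(u) du ≈ 15.66667.
L_5 = 25.8.
Error ≈ 15.66667 − 25.8 ≈ -10.133.

-10.133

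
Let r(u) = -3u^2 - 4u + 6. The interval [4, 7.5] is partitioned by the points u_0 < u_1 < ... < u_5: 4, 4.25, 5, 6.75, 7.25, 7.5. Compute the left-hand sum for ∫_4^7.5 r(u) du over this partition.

Subinterval widths: 0.25, 0.75, 1.75, 0.5, 0.25.
Left endpoints: 4, 4.25, 5, 6.75, 7.25.
r(4) = -58, r(4.25) = -65.1875, r(5) = -89, r(6.75) = -157.6875, r(7.25) = -180.6875.
Sum = Σ Δu_i · r(u_i).
Sum = -343.15625.

-343.15625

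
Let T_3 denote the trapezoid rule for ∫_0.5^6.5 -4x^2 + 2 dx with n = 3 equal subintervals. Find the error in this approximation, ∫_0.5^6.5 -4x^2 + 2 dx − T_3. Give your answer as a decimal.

16

Exact integral: ∫_0.5^6.5 f(x) dx = -354.
T_3 = -370.
Error = -354 − (-370) = 16.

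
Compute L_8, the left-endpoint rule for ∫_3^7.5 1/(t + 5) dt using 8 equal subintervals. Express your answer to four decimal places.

Δt = (7.5 − 3)/8 = 0.5625.
Left endpoints: 3, 3.5625, 4.125, 4.6875, 5.25, 5.8125, 6.375, 6.9375.
f(3) = 0.125, f(3.5625) = 16/137, f(4.125) = 8/73, f(4.6875) = 16/155, f(5.25) = 4/41, f(5.8125) = 16/173, f(6.375) = 8/91, f(6.9375) = 16/191.
Sum = Δt · [f(3) + f(3.5625) + f(4.125) + ...].
Sum ≈ 0.4592.

0.4592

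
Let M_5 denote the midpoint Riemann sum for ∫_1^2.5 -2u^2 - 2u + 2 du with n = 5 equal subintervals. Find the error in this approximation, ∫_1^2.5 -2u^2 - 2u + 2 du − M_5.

Exact integral: ∫_1^2.5 f(u) du = -12.
M_5 = -11.9775.
Error = -12 − (-11.9775) = -0.0225.

-0.0225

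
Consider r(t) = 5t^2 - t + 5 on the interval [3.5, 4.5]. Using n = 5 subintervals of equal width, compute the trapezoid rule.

81.45

Δt = (4.5 − 3.5)/5 = 0.2.
r(3.5) = 62.75, r(3.7) = 69.75, r(3.9) = 77.15, r(4.1) = 84.95, r(4.3) = 93.15, r(4.5) = 101.75.
T_5 = (Δt/2)·[r(t_0) + 2r(t_1) + ... + 2r(t_{4}) + r(t_5)].
Sum = 81.45.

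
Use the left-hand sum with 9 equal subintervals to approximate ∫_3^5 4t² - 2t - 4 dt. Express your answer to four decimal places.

100.0658

Δt = (5 − 3)/9 = 2/9.
Left endpoints: 3, 29/9, 31/9, 11/3, 35/9, 37/9, 13/3, 41/9, 43/9.
f(3) = 26, f(29/9) = 2518/81, f(31/9) = 2962/81, f(11/3) = 382/9, f(35/9) = 3946/81, f(37/9) = 4486/81, f(13/3) = 562/9, f(41/9) = 5662/81, f(43/9) = 6298/81.
Sum = Δt · [f(3) + f(29/9) + f(31/9) + ...].
Sum ≈ 100.0658.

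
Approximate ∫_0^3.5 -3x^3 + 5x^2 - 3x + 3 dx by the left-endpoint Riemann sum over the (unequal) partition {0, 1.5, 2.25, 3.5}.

Subinterval widths: 1.5, 0.75, 1.25.
Left endpoints: 0, 1.5, 2.25.
f(0) = 3, f(1.5) = -0.375, f(2.25) = -12.609375.
Sum = Σ Δx_i · f(x_i).
Sum = -11.54296875.

-11.54296875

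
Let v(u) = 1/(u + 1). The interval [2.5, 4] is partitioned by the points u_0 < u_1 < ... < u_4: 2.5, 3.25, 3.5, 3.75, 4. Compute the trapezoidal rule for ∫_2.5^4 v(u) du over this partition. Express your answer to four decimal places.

0.3580

Subinterval widths: 0.75, 0.25, 0.25, 0.25.
v(2.5) = 2/7, v(3.25) = 4/17, v(3.5) = 2/9, v(3.75) = 4/19, v(4) = 0.2.
On each subinterval the trapezoid contributes (Δu_i/2)·[v(u_{i-1}) + v(u_i)].
Sum ≈ 0.3580.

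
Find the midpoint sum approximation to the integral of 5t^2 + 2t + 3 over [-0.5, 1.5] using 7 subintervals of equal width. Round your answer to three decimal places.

Δt = (1.5 − (-0.5))/7 = 2/7.
Midpoints: -5/14, -1/14, 3/14, 0.5, 11/14, 15/14, 19/14.
f(-5/14) = 573/196, f(-1/14) = 565/196, f(3/14) = 717/196, f(0.5) = 5.25, f(11/14) = 1501/196, f(15/14) = 2133/196, f(19/14) = 2925/196.
Sum = Δt · [f(-5/14) + f(-1/14) + f(3/14) + ...].
Sum ≈ 13.765.

13.765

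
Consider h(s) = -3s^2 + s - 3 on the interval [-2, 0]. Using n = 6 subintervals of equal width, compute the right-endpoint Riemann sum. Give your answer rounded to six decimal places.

-13.777778

Δs = (0 − (-2))/6 = 1/3.
Right endpoints: -5/3, -4/3, -1, -2/3, -1/3, 0.
h(-5/3) = -13, h(-4/3) = -29/3, h(-1) = -7, h(-2/3) = -5, h(-1/3) = -11/3, h(0) = -3.
Sum = Δs · [h(-5/3) + h(-4/3) + h(-1) + ...].
Sum ≈ -13.777778.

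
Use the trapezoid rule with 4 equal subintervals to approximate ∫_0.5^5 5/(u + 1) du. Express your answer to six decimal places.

7.140453

Δu = (5 − 0.5)/4 = 1.125.
f(0.5) = 10/3, f(1.625) = 40/21, f(2.75) = 4/3, f(3.875) = 40/39, f(5) = 5/6.
T_4 = (Δu/2)·[f(u_0) + 2f(u_1) + 2f(u_2) + 2f(u_3) + f(u_4)].
Sum ≈ 7.140453.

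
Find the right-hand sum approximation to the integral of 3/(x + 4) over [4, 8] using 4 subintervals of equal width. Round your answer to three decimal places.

Δx = (8 − 4)/4 = 1.
Right endpoints: 5, 6, 7, 8.
f(5) = 1/3, f(6) = 0.3, f(7) = 3/11, f(8) = 0.25.
Sum = Δx · [f(5) + f(6) + f(7) + f(8)].
Sum ≈ 1.156.

1.156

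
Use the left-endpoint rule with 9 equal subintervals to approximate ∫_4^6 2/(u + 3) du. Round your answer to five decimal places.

0.50975

Δu = (6 − 4)/9 = 2/9.
Left endpoints: 4, 38/9, 40/9, 14/3, 44/9, 46/9, 16/3, 50/9, 52/9.
f(4) = 2/7, f(38/9) = 18/65, f(40/9) = 18/67, f(14/3) = 6/23, f(44/9) = 18/71, f(46/9) = 18/73, f(16/3) = 0.24, f(50/9) = 18/77, f(52/9) = 18/79.
Sum = Δu · [f(4) + f(38/9) + f(40/9) + ...].
Sum ≈ 0.50975.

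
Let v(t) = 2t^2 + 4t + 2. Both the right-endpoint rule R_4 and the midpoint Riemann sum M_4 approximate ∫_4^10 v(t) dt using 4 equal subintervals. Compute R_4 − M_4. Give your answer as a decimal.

150.75

R_4 = 952.5.
M_4 = 801.75.
R_4 − M_4 = 150.75.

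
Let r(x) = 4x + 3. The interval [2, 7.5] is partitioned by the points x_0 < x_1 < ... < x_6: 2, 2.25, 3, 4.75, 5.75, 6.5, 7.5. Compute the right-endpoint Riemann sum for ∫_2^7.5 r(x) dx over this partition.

Subinterval widths: 0.25, 0.75, 1.75, 1, 0.75, 1.
Right endpoints: 2.25, 3, 4.75, 5.75, 6.5, 7.5.
r(2.25) = 12, r(3) = 15, r(4.75) = 22, r(5.75) = 26, r(6.5) = 29, r(7.5) = 33.
Sum = Σ Δx_i · r(x_i).
Sum = 133.5.

133.5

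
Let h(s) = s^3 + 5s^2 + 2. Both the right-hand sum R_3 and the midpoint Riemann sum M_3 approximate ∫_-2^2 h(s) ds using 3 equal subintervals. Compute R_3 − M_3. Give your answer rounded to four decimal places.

R_3 ≈ 51.259259.
M_3 ≈ 31.703704.
R_3 − M_3 ≈ 19.5556.

19.5556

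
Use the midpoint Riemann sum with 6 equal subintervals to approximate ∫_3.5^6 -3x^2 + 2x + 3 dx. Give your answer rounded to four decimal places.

Δx = (6 − 3.5)/6 = 5/12.
Midpoints: 89/24, 4.125, 109/24, 119/24, 5.375, 139/24.
f(89/24) = -5921/192, f(4.125) = -39.796875, f(109/24) = -49.796875, f(119/24) = -11681/192, f(5.375) = -72.921875, f(139/24) = -86.046875.
Sum = Δx · [f(89/24) + f(4.125) + f(109/24) + ...].
Sum ≈ -141.7665.

-141.7665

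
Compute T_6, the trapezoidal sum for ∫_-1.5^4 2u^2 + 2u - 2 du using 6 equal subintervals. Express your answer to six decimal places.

49.207176

Δu = (4 − (-1.5))/6 = 11/12.
f(-1.5) = -0.5, f(-7/12) = -179/72, f(1/3) = -10/9, f(1.25) = 3.625, f(13/6) = 211/18, f(37/12) = 1669/72, f(4) = 38.
T_6 = (Δu/2)·[f(u_0) + 2f(u_1) + ... + 2f(u_{5}) + f(u_6)].
Sum ≈ 49.207176.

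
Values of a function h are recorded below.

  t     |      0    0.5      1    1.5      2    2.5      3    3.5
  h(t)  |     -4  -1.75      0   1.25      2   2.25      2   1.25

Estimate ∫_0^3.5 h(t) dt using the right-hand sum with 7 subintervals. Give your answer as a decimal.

Δt = 0.5.
Sum = 0.5·[(-1.75) + 0 + 1.25 + 2 + 2.25 + 2 + 1.25] = 3.5.

3.5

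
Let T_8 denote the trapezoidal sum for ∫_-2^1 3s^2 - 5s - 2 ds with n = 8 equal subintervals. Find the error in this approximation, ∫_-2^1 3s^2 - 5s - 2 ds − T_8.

Exact integral: ∫_-2^1 f(s) ds = 10.5.
T_8 = 10.7109375.
Error = 10.5 − 10.7109375 = -0.2109375.

-0.2109375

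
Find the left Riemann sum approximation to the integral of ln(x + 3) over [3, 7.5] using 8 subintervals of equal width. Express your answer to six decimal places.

9.279609

Δx = (7.5 − 3)/8 = 0.5625.
Left endpoints: 3, 3.5625, 4.125, 4.6875, 5.25, 5.8125, 6.375, 6.9375.
f(3) ≈ 1.791759, f(3.5625) ≈ 1.881372, f(4.125) ≈ 1.963610, f(4.6875) ≈ 2.039596, f(5.25) ≈ 2.110213, f(5.8125) ≈ 2.176171, f(6.375) ≈ 2.238047, f(6.9375) ≈ 2.296315.
Sum = Δx · [f(3) + f(3.5625) + f(4.125) + ...].
Sum ≈ 9.279609.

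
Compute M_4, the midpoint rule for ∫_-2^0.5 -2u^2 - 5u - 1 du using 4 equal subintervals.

1.62109375

Δu = (0.5 − (-2))/4 = 0.625.
Midpoints: -1.6875, -1.0625, -0.4375, 0.1875.
f(-1.6875) = 1.7421875, f(-1.0625) = 2.0546875, f(-0.4375) = 0.8046875, f(0.1875) = -2.0078125.
Sum = Δu · [f(-1.6875) + f(-1.0625) + f(-0.4375) + f(0.1875)].
Sum = 1.62109375.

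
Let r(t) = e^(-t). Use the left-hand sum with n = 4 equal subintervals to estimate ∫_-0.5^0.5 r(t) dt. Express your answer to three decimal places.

1.178

Δt = (0.5 − (-0.5))/4 = 0.25.
Left endpoints: -0.5, -0.25, 0, 0.25.
r(-0.5) ≈ 1.649, r(-0.25) ≈ 1.284, r(0) ≈ 1.000, r(0.25) ≈ 0.779.
Sum = Δt · [r(-0.5) + r(-0.25) + r(0) + r(0.25)].
Sum ≈ 1.178.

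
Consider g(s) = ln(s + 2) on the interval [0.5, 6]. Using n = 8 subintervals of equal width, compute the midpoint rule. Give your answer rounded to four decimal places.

8.8502

Δs = (6 − 0.5)/8 = 0.6875.
Midpoints: 0.84375, 1.53125, 2.21875, 2.90625, 3.59375, 4.28125, 4.96875, 5.65625.
g(0.84375) ≈ 1.0451, g(1.53125) ≈ 1.2617, g(2.21875) ≈ 1.4395, g(2.90625) ≈ 1.5905, g(3.59375) ≈ 1.7216, g(4.28125) ≈ 1.8376, g(4.96875) ≈ 1.9414, g(5.65625) ≈ 2.0355.
Sum = Δs · [g(0.84375) + g(1.53125) + g(2.21875) + ...].
Sum ≈ 8.8502.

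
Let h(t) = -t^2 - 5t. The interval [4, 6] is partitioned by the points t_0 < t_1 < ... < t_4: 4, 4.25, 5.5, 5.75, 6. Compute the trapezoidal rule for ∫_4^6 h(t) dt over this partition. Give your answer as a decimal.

-101

Subinterval widths: 0.25, 1.25, 0.25, 0.25.
h(4) = -36, h(4.25) = -39.3125, h(5.5) = -57.75, h(5.75) = -61.8125, h(6) = -66.
On each subinterval the trapezoid contributes (Δt_i/2)·[h(t_{i-1}) + h(t_i)].
Sum = -101.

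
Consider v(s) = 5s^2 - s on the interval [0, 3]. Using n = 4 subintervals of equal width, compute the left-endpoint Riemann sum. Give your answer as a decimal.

26.15625

Δs = (3 − 0)/4 = 0.75.
Left endpoints: 0, 0.75, 1.5, 2.25.
v(0) = 0, v(0.75) = 2.0625, v(1.5) = 9.75, v(2.25) = 23.0625.
Sum = Δs · [v(0) + v(0.75) + v(1.5) + v(2.25)].
Sum = 26.15625.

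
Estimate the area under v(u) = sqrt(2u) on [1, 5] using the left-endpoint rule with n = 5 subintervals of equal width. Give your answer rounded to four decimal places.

8.8783

Δu = (5 − 1)/5 = 0.8.
Left endpoints: 1, 1.8, 2.6, 3.4, 4.2.
v(1) ≈ 1.4142, v(1.8) ≈ 1.8974, v(2.6) ≈ 2.2804, v(3.4) ≈ 2.6077, v(4.2) ≈ 2.8983.
Sum = Δu · [v(1) + v(1.8) + v(2.6) + v(3.4) + v(4.2)].
Sum ≈ 8.8783.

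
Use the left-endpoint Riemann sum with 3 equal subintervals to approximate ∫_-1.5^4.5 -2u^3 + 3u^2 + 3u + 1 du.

Δu = (4.5 − (-1.5))/3 = 2.
Left endpoints: -1.5, 0.5, 2.5.
f(-1.5) = 10, f(0.5) = 3, f(2.5) = -4.
Sum = Δu · [f(-1.5) + f(0.5) + f(2.5)].
Sum = 18.

18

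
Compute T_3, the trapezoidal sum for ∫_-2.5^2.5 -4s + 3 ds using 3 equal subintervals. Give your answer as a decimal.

Δs = (2.5 − (-2.5))/3 = 5/3.
f(-2.5) = 13, f(-5/6) = 19/3, f(5/6) = -1/3, f(2.5) = -7.
T_3 = (Δs/2)·[f(s_0) + 2f(s_1) + 2f(s_2) + f(s_3)].
Sum = 15.

15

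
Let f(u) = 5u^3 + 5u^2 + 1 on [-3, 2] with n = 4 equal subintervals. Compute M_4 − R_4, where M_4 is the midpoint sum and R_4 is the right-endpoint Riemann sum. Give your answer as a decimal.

M_4 = -16.2890625.
R_4 = 72.578125.
M_4 − R_4 = -88.8671875.

-88.8671875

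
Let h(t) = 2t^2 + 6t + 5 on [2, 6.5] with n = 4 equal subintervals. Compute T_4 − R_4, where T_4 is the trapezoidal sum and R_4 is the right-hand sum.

-58.21875

T_4 = 316.8984375.
R_4 = 375.1171875.
T_4 − R_4 = -58.21875.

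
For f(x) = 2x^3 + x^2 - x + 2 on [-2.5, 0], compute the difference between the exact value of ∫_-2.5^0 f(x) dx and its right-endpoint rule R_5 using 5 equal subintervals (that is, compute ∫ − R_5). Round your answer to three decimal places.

-4.948

Exact integral: ∫_-2.5^0 f(x) dx ≈ -6.19792.
R_5 = -1.25.
Error ≈ -6.19792 − (-1.25) ≈ -4.948.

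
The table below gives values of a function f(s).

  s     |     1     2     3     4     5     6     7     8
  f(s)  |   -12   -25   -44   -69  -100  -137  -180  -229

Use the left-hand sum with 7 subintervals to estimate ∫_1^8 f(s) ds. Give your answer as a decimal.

-567

Δs = 1.
Sum = 1·[(-12) + (-25) + (-44) + (-69) + (-100) + (-137) + (-180)] = -567.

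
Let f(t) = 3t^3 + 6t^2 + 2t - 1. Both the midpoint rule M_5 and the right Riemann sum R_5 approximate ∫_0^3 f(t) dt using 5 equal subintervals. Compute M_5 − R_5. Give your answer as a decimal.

M_5 = 118.995.
R_5 = 166.56.
M_5 − R_5 = -47.565.

-47.565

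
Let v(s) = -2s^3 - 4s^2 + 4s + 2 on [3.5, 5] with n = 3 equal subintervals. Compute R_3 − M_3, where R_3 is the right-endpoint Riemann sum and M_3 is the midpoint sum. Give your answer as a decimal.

R_3 = -372.625.
M_3 = -317.546875.
R_3 − M_3 = -55.078125.

-55.078125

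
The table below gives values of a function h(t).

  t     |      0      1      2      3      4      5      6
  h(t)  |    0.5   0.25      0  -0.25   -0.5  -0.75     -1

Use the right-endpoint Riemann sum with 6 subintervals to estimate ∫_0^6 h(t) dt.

Δt = 1.
Sum = 1·[0.25 + 0 + (-0.25) + (-0.5) + (-0.75) + (-1)] = -2.25.

-2.25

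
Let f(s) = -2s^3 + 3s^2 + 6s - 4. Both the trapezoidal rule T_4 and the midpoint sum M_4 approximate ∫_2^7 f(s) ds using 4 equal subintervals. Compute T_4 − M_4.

-46.875

T_4 = -773.75.
M_4 = -726.875.
T_4 − M_4 = -46.875.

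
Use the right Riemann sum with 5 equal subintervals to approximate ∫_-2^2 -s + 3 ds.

10.4

Δs = (2 − (-2))/5 = 0.8.
Right endpoints: -1.2, -0.4, 0.4, 1.2, 2.
f(-1.2) = 4.2, f(-0.4) = 3.4, f(0.4) = 2.6, f(1.2) = 1.8, f(2) = 1.
Sum = Δs · [f(-1.2) + f(-0.4) + f(0.4) + f(1.2) + f(2)].
Sum = 10.4.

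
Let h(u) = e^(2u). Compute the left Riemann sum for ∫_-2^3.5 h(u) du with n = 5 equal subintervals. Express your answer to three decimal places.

150.315

Δu = (3.5 − (-2))/5 = 1.1.
Left endpoints: -2, -0.9, 0.2, 1.3, 2.4.
h(-2) ≈ 0.018, h(-0.9) ≈ 0.165, h(0.2) ≈ 1.492, h(1.3) ≈ 13.464, h(2.4) ≈ 121.510.
Sum = Δu · [h(-2) + h(-0.9) + h(0.2) + h(1.3) + h(2.4)].
Sum ≈ 150.315.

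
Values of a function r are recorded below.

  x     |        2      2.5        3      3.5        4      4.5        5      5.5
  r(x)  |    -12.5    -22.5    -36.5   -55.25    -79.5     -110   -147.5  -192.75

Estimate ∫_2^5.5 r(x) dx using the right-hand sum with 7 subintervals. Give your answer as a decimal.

Δx = 0.5.
Sum = 0.5·[(-22.5) + (-36.5) + (-55.25) + (-79.5) + (-110) + (-147.5) + (-192.75)] = -322.

-322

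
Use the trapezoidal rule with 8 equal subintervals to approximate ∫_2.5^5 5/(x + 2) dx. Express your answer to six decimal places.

2.210342

Δx = (5 − 2.5)/8 = 0.3125.
f(2.5) = 10/9, f(2.8125) = 80/77, f(3.125) = 40/41, f(3.4375) = 80/87, f(3.75) = 20/23, f(4.0625) = 80/97, f(4.375) = 40/51, f(4.6875) = 80/107, f(5) = 5/7.
T_8 = (Δx/2)·[f(x_0) + 2f(x_1) + ... + 2f(x_{7}) + f(x_8)].
Sum ≈ 2.210342.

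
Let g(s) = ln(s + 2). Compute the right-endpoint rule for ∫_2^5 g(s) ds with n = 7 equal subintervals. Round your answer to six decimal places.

Δs = (5 − 2)/7 = 3/7.
Right endpoints: 17/7, 20/7, 23/7, 26/7, 29/7, 32/7, 5.
g(17/7) ≈ 1.488077, g(20/7) ≈ 1.580450, g(23/7) ≈ 1.665008, g(26/7) ≈ 1.742969, g(29/7) ≈ 1.815290, g(32/7) ≈ 1.882731, g(5) ≈ 1.945910.
Sum = Δs · [g(17/7) + g(20/7) + g(23/7) + ...].
Sum ≈ 5.194473.

5.194473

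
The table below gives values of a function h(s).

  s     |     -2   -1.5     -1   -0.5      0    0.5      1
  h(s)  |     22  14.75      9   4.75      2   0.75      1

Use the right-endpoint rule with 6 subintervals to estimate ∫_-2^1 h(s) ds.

Δs = 0.5.
Sum = 0.5·[14.75 + 9 + 4.75 + 2 + 0.75 + 1] = 16.125.

16.125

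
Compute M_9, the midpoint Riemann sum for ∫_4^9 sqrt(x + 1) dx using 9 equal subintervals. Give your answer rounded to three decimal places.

Δx = (9 − 4)/9 = 5/9.
Midpoints: 77/18, 29/6, 97/18, 107/18, 6.5, 127/18, 137/18, 49/6, 157/18.
f(77/18) ≈ 2.297, f(29/6) ≈ 2.415, f(97/18) ≈ 2.528, f(107/18) ≈ 2.635, f(6.5) ≈ 2.739, f(127/18) ≈ 2.838, f(137/18) ≈ 2.934, f(49/6) ≈ 3.028, f(157/18) ≈ 3.118.
Sum = Δx · [f(77/18) + f(29/6) + f(97/18) + ...].
Sum ≈ 13.629.

13.629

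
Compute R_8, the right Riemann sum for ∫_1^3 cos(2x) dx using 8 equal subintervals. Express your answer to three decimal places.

-0.410

Δx = (3 − 1)/8 = 0.25.
Right endpoints: 1.25, 1.5, 1.75, 2, 2.25, 2.5, 2.75, 3.
f(1.25) ≈ -0.801, f(1.5) ≈ -0.990, f(1.75) ≈ -0.936, f(2) ≈ -0.654, f(2.25) ≈ -0.211, f(2.5) ≈ 0.284, f(2.75) ≈ 0.709, f(3) ≈ 0.960.
Sum = Δx · [f(1.25) + f(1.5) + f(1.75) + ...].
Sum ≈ -0.410.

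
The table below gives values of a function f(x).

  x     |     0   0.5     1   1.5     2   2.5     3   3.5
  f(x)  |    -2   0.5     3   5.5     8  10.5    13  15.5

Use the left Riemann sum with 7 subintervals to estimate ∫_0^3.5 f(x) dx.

19.25

Δx = 0.5.
Sum = 0.5·[(-2) + 0.5 + 3 + 5.5 + 8 + 10.5 + 13] = 19.25.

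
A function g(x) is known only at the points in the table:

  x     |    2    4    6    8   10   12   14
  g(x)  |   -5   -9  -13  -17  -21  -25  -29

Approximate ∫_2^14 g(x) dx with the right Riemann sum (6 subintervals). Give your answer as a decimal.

-228

Δx = 2.
Sum = 2·[(-9) + (-13) + (-17) + (-21) + (-25) + (-29)] = -228.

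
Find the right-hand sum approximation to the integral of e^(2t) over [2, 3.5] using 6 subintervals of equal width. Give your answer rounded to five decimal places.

662.08145

Δt = (3.5 − 2)/6 = 0.25.
Right endpoints: 2.25, 2.5, 2.75, 3, 3.25, 3.5.
f(2.25) ≈ 90.01713, f(2.5) ≈ 148.41316, f(2.75) ≈ 244.69193, f(3) ≈ 403.42879, f(3.25) ≈ 665.14163, f(3.5) ≈ 1096.63316.
Sum = Δt · [f(2.25) + f(2.5) + f(2.75) + ...].
Sum ≈ 662.08145.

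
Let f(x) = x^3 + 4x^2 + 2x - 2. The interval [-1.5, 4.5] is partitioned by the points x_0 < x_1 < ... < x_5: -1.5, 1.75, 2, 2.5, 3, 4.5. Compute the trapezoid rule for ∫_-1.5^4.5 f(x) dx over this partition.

Subinterval widths: 3.25, 0.25, 0.5, 0.5, 1.5.
f(-1.5) = 0.625, f(1.75) = 19.109375, f(2) = 26, f(2.5) = 43.625, f(3) = 67, f(4.5) = 179.125.
On each subinterval the trapezoid contributes (Δx_i/2)·[f(x_{i-1}) + f(x_i)].
Sum = 267.36328125.

267.36328125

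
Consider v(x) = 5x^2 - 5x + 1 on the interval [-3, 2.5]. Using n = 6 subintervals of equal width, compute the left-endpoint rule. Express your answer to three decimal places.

106.174

Δx = (2.5 − (-3))/6 = 11/12.
Left endpoints: -3, -25/12, -7/6, -0.25, 2/3, 19/12.
v(-3) = 61, v(-25/12) = 4769/144, v(-7/6) = 491/36, v(-0.25) = 2.5625, v(2/3) = -1/9, v(19/12) = 809/144.
Sum = Δx · [v(-3) + v(-25/12) + v(-7/6) + ...].
Sum ≈ 106.174.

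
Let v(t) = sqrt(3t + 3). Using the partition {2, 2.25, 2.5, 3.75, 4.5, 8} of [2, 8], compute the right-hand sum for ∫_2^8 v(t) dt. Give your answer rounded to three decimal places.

Subinterval widths: 0.25, 0.25, 1.25, 0.75, 3.5.
Right endpoints: 2.25, 2.5, 3.75, 4.5, 8.
v(2.25) ≈ 3.122, v(2.5) ≈ 3.240, v(3.75) ≈ 3.775, v(4.5) ≈ 4.062, v(8) ≈ 5.196.
Sum = Σ Δt_i · v(t_i).
Sum ≈ 27.542.

27.542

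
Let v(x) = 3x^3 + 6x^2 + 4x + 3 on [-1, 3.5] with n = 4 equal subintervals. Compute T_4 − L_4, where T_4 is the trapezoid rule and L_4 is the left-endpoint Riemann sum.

122.1328125

T_4 ≈ 251.920898.
L_4 ≈ 129.788086.
T_4 − L_4 = 122.1328125.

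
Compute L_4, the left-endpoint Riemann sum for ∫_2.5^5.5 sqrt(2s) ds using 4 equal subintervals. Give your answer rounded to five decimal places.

Δs = (5.5 − 2.5)/4 = 0.75.
Left endpoints: 2.5, 3.25, 4, 4.75.
f(2.5) ≈ 2.23607, f(3.25) ≈ 2.54951, f(4) ≈ 2.82843, f(4.75) ≈ 3.08221.
Sum = Δs · [f(2.5) + f(3.25) + f(4) + f(4.75)].
Sum ≈ 8.02216.

8.02216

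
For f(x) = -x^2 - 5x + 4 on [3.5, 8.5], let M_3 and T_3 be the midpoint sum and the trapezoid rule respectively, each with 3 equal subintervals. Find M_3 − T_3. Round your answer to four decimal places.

3.4722

M_3 ≈ -319.259259.
T_3 ≈ -322.731481.
M_3 − T_3 ≈ 3.4722.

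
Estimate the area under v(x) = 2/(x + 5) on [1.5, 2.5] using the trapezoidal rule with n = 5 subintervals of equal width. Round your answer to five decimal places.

Δx = (2.5 − 1.5)/5 = 0.2.
v(1.5) = 4/13, v(1.7) = 20/67, v(1.9) = 20/69, v(2.1) = 20/71, v(2.3) = 20/73, v(2.5) = 4/15.
T_5 = (Δx/2)·[v(x_0) + 2v(x_1) + ... + 2v(x_{4}) + v(x_5)].
Sum ≈ 0.28624.

0.28624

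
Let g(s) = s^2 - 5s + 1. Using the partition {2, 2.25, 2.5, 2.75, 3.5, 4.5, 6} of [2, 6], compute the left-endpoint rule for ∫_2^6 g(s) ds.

Subinterval widths: 0.25, 0.25, 0.25, 0.75, 1, 1.5.
Left endpoints: 2, 2.25, 2.5, 2.75, 3.5, 4.5.
g(2) = -5, g(2.25) = -5.1875, g(2.5) = -5.25, g(2.75) = -5.1875, g(3.5) = -4.25, g(4.5) = -1.25.
Sum = Σ Δs_i · g(s_i).
Sum = -13.875.

-13.875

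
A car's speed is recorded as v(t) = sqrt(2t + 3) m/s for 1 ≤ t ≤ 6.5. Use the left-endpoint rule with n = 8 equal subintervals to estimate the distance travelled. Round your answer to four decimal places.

Δt = (6.5 − 1)/8 = 0.6875.
Left endpoints: 1, 1.6875, 2.375, 3.0625, 3.75, 4.4375, 5.125, 5.8125.
v(1) ≈ 2.2361, v(1.6875) ≈ 2.5249, v(2.375) ≈ 2.7839, v(3.0625) ≈ 3.0208, v(3.75) ≈ 3.2404, v(4.4375) ≈ 3.4460, v(5.125) ≈ 3.6401, v(5.8125) ≈ 3.8243.
Sum = Δt · [v(1) + v(1.6875) + v(2.375) + ...].
Sum ≈ 16.9924.

16.9924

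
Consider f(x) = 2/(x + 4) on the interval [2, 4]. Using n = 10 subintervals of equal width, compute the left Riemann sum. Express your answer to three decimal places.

Δx = (4 − 2)/10 = 0.2.
Left endpoints: 2, 2.2, 2.4, 2.6, 2.8, 3, 3.2, 3.4, 3.6, 3.8.
f(2) = 1/3, f(2.2) = 10/31, f(2.4) = 0.3125, f(2.6) = 10/33, f(2.8) = 5/17, f(3) = 2/7, f(3.2) = 5/18, f(3.4) = 10/37, f(3.6) = 5/19, f(3.8) = 10/39.
Sum = Δx · [f(2) + f(2.2) + f(2.4) + ...].
Sum ≈ 0.584.

0.584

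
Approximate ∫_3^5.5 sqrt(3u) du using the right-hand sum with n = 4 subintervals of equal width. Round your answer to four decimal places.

Δu = (5.5 − 3)/4 = 0.625.
Right endpoints: 3.625, 4.25, 4.875, 5.5.
f(3.625) ≈ 3.2977, f(4.25) ≈ 3.5707, f(4.875) ≈ 3.8243, f(5.5) ≈ 4.0620.
Sum = Δu · [f(3.625) + f(4.25) + f(4.875) + f(5.5)].
Sum ≈ 9.2217.

9.2217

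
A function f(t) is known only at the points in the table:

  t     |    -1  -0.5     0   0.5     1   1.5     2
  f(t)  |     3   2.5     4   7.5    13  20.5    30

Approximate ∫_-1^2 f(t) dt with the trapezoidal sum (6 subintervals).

Δt = 0.5.
T_6 = (0.5/2)·[3 + 2·2.5 + 2·4 + 2·7.5 + 2·13 + 2·20.5 + 30] = 32.

32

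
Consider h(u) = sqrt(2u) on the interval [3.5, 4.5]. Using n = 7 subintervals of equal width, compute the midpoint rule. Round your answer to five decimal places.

2.82662

Δu = (4.5 − 3.5)/7 = 1/7.
Midpoints: 25/7, 26/7, 27/7, 4, 29/7, 30/7, 31/7.
h(25/7) ≈ 2.67261, h(26/7) ≈ 2.72554, h(27/7) ≈ 2.77746, h(4) ≈ 2.82843, h(29/7) ≈ 2.87849, h(30/7) ≈ 2.92770, h(31/7) ≈ 2.97610.
Sum = Δu · [h(25/7) + h(26/7) + h(27/7) + ...].
Sum ≈ 2.82662.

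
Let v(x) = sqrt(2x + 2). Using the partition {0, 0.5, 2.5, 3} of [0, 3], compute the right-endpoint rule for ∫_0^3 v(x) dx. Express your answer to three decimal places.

Subinterval widths: 0.5, 2, 0.5.
Right endpoints: 0.5, 2.5, 3.
v(0.5) ≈ 1.732, v(2.5) ≈ 2.646, v(3) ≈ 2.828.
Sum = Σ Δx_i · v(x_i).
Sum ≈ 7.572.

7.572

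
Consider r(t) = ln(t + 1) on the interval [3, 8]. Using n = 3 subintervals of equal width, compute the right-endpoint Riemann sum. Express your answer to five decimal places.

9.87376

Δt = (8 − 3)/3 = 5/3.
Right endpoints: 14/3, 19/3, 8.
r(14/3) ≈ 1.73460, r(19/3) ≈ 1.99243, r(8) ≈ 2.19722.
Sum = Δt · [r(14/3) + r(19/3) + r(8)].
Sum ≈ 9.87376.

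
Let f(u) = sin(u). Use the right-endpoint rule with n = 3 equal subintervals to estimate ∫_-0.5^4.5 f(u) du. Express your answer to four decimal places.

0.4089

Δu = (4.5 − (-0.5))/3 = 5/3.
Right endpoints: 7/6, 17/6, 4.5.
f(7/6) ≈ 0.9194, f(17/6) ≈ 0.3034, f(4.5) ≈ -0.9775.
Sum = Δu · [f(7/6) + f(17/6) + f(4.5)].
Sum ≈ 0.4089.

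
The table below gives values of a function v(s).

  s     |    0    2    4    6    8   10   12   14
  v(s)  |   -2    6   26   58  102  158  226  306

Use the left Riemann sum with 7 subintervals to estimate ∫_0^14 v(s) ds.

Δs = 2.
Sum = 2·[(-2) + 6 + 26 + 58 + 102 + 158 + 226] = 1148.

1148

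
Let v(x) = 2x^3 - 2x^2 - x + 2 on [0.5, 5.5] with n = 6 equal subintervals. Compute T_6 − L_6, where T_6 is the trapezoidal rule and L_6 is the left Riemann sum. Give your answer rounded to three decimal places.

111.458

T_6 ≈ 350.92593.
L_6 ≈ 239.46759.
T_6 − L_6 ≈ 111.458.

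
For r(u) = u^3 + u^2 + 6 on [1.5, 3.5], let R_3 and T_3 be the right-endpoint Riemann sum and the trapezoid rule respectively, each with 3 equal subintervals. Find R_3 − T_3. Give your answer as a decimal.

16.5

R_3 ≈ 79.175926.
T_3 ≈ 62.675926.
R_3 − T_3 = 16.5.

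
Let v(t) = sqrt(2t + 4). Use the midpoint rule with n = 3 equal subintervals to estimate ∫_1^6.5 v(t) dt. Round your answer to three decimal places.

Δt = (6.5 − 1)/3 = 11/6.
Midpoints: 23/12, 3.75, 67/12.
v(23/12) ≈ 2.799, v(3.75) ≈ 3.391, v(67/12) ≈ 3.894.
Sum = Δt · [v(23/12) + v(3.75) + v(67/12)].
Sum ≈ 18.488.

18.488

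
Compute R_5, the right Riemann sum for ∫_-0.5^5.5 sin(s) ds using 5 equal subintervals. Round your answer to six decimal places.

Δs = (5.5 − (-0.5))/5 = 1.2.
Right endpoints: 0.7, 1.9, 3.1, 4.3, 5.5.
f(0.7) ≈ 0.644218, f(1.9) ≈ 0.946300, f(3.1) ≈ 0.041581, f(4.3) ≈ -0.916166, f(5.5) ≈ -0.705540.
Sum = Δs · [f(0.7) + f(1.9) + f(3.1) + f(4.3) + f(5.5)].
Sum ≈ 0.012471.

0.012471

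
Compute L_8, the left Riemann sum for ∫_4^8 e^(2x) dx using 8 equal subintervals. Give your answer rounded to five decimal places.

2584887.24474

Δx = (8 − 4)/8 = 0.5.
Left endpoints: 4, 4.5, 5, 5.5, 6, 6.5, 7, 7.5.
f(4) ≈ 2980.95799, f(4.5) ≈ 8103.08393, f(5) ≈ 22026.46579, f(5.5) ≈ 59874.14172, f(6) ≈ 162754.79142, f(6.5) ≈ 442413.39201, f(7) ≈ 1202604.28416, f(7.5) ≈ 3269017.37247.
Sum = Δx · [f(4) + f(4.5) + f(5) + ...].
Sum ≈ 2584887.24474.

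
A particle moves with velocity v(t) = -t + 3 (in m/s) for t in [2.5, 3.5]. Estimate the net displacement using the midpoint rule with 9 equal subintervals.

Δt = (3.5 − 2.5)/9 = 1/9.
Midpoints: 23/9, 8/3, 25/9, 26/9, 3, 28/9, 29/9, 10/3, 31/9.
v(23/9) = 4/9, v(8/3) = 1/3, v(25/9) = 2/9, v(26/9) = 1/9, v(3) = 0, v(28/9) = -1/9, v(29/9) = -2/9, v(10/3) = -1/3, v(31/9) = -4/9.
Sum = Δt · [v(23/9) + v(8/3) + v(25/9) + ...].
Sum = 0.

0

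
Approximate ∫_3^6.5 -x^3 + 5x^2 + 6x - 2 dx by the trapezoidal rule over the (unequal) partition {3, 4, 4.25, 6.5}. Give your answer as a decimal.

Subinterval widths: 1, 0.25, 2.25.
f(3) = 34, f(4) = 38, f(4.25) = 37.046875, f(6.5) = -26.375.
On each subinterval the trapezoid contributes (Δx_i/2)·[f(x_{i-1}) + f(x_i)].
Sum = 57.38671875.

57.38671875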